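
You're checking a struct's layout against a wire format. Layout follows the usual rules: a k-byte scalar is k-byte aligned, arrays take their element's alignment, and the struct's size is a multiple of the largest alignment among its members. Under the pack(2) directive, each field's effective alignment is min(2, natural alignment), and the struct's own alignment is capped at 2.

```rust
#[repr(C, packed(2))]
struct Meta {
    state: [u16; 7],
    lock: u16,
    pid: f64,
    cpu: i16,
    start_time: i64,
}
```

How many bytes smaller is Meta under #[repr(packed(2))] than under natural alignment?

6

natural layout:
  state at 0 (size 14, align 2) → ends 14
  lock at 14 (size 2, align 2) → ends 16
  pid at 16 (size 8, align 8) → ends 24
  cpu at 24 (size 2, align 2) → ends 26
  pad 6 to align 8 for start_time
  start_time at 32 (size 8, align 8) → ends 40
  total 40 bytes, alignment 8
packed(2) layout:
  state at 0 (size 14, align 2) → ends 14
  lock at 14 (size 2, align 2) → ends 16
  pid at 16 (size 8, align 2) → ends 24
  cpu at 24 (size 2, align 2) → ends 26
  start_time at 26 (size 8, align 2) → ends 34
  total 34 bytes, alignment 2
40 − 34 = 6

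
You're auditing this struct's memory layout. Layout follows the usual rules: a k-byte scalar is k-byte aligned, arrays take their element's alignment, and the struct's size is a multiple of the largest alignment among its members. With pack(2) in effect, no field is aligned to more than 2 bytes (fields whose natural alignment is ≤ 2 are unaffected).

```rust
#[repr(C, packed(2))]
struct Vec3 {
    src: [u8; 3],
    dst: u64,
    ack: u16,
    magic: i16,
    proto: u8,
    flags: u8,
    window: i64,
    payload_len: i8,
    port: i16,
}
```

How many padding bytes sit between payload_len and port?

1

src at 0 (size 3, align 1) → ends 3
pad 1 to align 2 for dst
dst at 4 (size 8, align 2) → ends 12
ack at 12 (size 2, align 2) → ends 14
magic at 14 (size 2, align 2) → ends 16
proto at 16 (size 1, align 1) → ends 17
flags at 17 (size 1, align 1) → ends 18
window at 18 (size 8, align 2) → ends 26
payload_len at 26 (size 1, align 1) → ends 27
pad 1 to align 2 for port
port at 28 (size 2, align 2) → ends 30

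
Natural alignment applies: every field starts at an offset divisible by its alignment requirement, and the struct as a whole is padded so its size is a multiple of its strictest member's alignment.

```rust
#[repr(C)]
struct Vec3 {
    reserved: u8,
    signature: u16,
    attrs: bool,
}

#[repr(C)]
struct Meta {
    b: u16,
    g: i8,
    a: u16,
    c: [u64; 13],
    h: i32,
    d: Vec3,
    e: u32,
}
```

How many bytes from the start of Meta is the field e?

124

Vec3: reserved at 0 (size 1, align 1) → ends 1; pad 1 to align 2 for signature; signature at 2 (size 2, align 2) → ends 4; attrs at 4 (size 1, align 1) → ends 5; tail pad 1 to reach multiple of 2; total 6 bytes, alignment 2
b at 0 (size 2, align 2) → ends 2
g at 2 (size 1, align 1) → ends 3
pad 1 to align 2 for a
a at 4 (size 2, align 2) → ends 6
pad 2 to align 8 for c
c at 8 (size 104, align 8) → ends 112
h at 112 (size 4, align 4) → ends 116
d at 116 (size 6, align 2) → ends 122
pad 2 to align 4 for e
e at 124 (size 4, align 4) → ends 128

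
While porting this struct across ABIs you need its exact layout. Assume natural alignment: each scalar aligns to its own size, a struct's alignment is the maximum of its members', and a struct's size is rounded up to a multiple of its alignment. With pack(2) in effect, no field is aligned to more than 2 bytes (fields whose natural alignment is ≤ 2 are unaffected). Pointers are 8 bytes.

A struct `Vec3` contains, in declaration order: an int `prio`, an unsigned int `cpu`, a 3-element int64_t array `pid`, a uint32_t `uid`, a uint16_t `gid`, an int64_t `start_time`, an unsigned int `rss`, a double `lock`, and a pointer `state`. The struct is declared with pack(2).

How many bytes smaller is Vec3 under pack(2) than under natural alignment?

natural layout:
  @0: prio [4B, align 4] → 4
  @4: cpu [4B, align 4] → 8
  @8: pid [24B, align 8] → 32
  @32: uid [4B, align 4] → 36
  @36: gid [2B, align 2] → 38
  +2 pad (align 8)
  @40: start_time [8B, align 8] → 48
  @48: rss [4B, align 4] → 52
  +4 pad (align 8)
  @56: lock [8B, align 8] → 64
  @64: state [8B, align 8] → 72
  size 72, align 8
packed(2) layout:
  @0: prio [4B, align 2] → 4
  @4: cpu [4B, align 2] → 8
  @8: pid [24B, align 2] → 32
  @32: uid [4B, align 2] → 36
  @36: gid [2B, align 2] → 38
  @38: start_time [8B, align 2] → 46
  @46: rss [4B, align 2] → 50
  @50: lock [8B, align 2] → 58
  @58: state [8B, align 2] → 66
  size 66, align 2
72 − 66 = 6

6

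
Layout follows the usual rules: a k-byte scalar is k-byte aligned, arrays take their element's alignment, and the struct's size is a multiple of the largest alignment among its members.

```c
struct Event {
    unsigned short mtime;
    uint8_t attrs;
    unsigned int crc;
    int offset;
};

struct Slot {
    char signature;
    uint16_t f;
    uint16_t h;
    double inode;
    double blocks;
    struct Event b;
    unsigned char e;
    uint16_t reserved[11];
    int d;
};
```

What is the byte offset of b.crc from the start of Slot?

Event: 0..2  mtime  (2B, 2-aligned); 2..3  attrs  (1B, 1-aligned); 3..4  -- padding (1B); 4..8  crc  (4B, 4-aligned); 8..12  offset  (4B, 4-aligned); sizeof = 12, alignof = 4
0..1  signature  (1B, 1-aligned)
1..2  -- padding (1B)
2..4  f  (2B, 2-aligned)
4..6  h  (2B, 2-aligned)
6..8  -- padding (2B)
8..16  inode  (8B, 8-aligned)
16..24  blocks  (8B, 8-aligned)
24..36  b  (12B, 4-aligned)
within Event: crc at 4
24 + 4 = 28

28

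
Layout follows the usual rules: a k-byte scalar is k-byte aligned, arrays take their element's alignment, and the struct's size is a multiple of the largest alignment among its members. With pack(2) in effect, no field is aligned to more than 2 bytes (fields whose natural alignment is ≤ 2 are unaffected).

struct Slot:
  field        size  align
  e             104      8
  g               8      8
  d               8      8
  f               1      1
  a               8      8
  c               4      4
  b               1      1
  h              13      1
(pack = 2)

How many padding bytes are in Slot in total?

1

0..104  e  (104B, 2-aligned)
104..112  g  (8B, 2-aligned)
112..120  d  (8B, 2-aligned)
120..121  f  (1B, 1-aligned)
121..122  -- padding (1B)
122..130  a  (8B, 2-aligned)
130..134  c  (4B, 2-aligned)
134..135  b  (1B, 1-aligned)
135..148  h  (13B, 1-aligned)
sizeof = 148, alignof = 2
data bytes 147, size 148 → padding 1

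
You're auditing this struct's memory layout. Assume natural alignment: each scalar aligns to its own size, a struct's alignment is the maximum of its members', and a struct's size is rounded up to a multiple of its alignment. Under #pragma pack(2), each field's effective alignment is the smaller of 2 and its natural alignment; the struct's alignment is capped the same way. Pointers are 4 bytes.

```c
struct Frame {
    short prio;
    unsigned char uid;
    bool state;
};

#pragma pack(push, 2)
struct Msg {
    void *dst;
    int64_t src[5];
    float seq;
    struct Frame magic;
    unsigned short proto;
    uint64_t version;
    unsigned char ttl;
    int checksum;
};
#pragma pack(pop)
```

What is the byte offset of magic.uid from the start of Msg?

Frame: prio at 0 (size 2, align 2) → ends 2; uid at 2 (size 1, align 1) → ends 3; state at 3 (size 1, align 1) → ends 4; total 4 bytes, alignment 2
dst at 0 (size 4, align 2) → ends 4
src at 4 (size 40, align 2) → ends 44
seq at 44 (size 4, align 2) → ends 48
magic at 48 (size 4, align 2) → ends 52
within Frame: uid at 2
48 + 2 = 50

50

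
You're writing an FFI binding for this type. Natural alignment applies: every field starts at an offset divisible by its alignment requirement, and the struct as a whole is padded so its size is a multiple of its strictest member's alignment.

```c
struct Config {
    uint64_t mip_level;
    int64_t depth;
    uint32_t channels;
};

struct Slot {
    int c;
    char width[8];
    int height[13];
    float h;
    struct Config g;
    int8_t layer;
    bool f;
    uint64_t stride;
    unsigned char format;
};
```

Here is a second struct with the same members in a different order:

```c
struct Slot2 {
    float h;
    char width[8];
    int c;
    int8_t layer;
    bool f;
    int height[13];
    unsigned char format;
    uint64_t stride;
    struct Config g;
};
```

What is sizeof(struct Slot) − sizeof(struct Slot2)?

Config: 0..8  mip_level  (8B, 8-aligned); 8..16  depth  (8B, 8-aligned); 16..20  channels  (4B, 4-aligned); 20..24  -- tail padding (4B); sizeof = 24, alignof = 8
0..4  c  (4B, 4-aligned)
4..12  width  (8B, 1-aligned)
12..64  height  (52B, 4-aligned)
64..68  h  (4B, 4-aligned)
68..72  -- padding (4B)
72..96  g  (24B, 8-aligned)
96..97  layer  (1B, 1-aligned)
97..98  f  (1B, 1-aligned)
98..104  -- padding (6B)
104..112  stride  (8B, 8-aligned)
112..113  format  (1B, 1-aligned)
113..120  -- tail padding (7B)
sizeof = 120, alignof = 8
— Slot2 —
0..4  h  (4B, 4-aligned)
4..12  width  (8B, 1-aligned)
12..16  c  (4B, 4-aligned)
16..17  layer  (1B, 1-aligned)
17..18  f  (1B, 1-aligned)
18..20  -- padding (2B)
20..72  height  (52B, 4-aligned)
72..73  format  (1B, 1-aligned)
73..80  -- padding (7B)
80..88  stride  (8B, 8-aligned)
88..112  g  (24B, 8-aligned)
sizeof = 112, alignof = 8
120 − 112 = 8

8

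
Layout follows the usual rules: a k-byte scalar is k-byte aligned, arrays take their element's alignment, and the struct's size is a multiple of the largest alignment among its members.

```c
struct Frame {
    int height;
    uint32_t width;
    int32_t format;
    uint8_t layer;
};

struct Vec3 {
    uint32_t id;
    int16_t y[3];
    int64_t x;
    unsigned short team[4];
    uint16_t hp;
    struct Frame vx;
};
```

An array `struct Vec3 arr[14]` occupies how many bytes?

784

Frame: @0: height [4B, align 4] → 4; @4: width [4B, align 4] → 8; @8: format [4B, align 4] → 12; @12: layer [1B, align 1] → 13; +3 tail pad (align 4); size 16, align 4
@0: id [4B, align 4] → 4
@4: y [6B, align 2] → 10
+6 pad (align 8)
@16: x [8B, align 8] → 24
@24: team [8B, align 2] → 32
@32: hp [2B, align 2] → 34
+2 pad (align 4)
@36: vx [16B, align 4] → 52
+4 tail pad (align 8)
size 56, align 8
array of 14: 14 × 56 = 784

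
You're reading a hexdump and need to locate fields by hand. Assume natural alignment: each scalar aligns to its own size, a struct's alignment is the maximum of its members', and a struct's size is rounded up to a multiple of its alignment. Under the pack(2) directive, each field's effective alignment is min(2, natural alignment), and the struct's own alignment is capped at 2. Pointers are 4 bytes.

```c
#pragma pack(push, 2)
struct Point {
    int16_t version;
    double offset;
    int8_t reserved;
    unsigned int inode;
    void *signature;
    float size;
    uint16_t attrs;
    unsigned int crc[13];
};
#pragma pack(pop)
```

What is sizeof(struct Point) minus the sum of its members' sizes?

1

version at 0 (size 2, align 2) → ends 2
offset at 2 (size 8, align 2) → ends 10
reserved at 10 (size 1, align 1) → ends 11
pad 1 to align 2 for inode
inode at 12 (size 4, align 2) → ends 16
signature at 16 (size 4, align 2) → ends 20
size at 20 (size 4, align 2) → ends 24
attrs at 24 (size 2, align 2) → ends 26
crc at 26 (size 52, align 2) → ends 78
total 78 bytes, alignment 2
data bytes 77, size 78 → padding 1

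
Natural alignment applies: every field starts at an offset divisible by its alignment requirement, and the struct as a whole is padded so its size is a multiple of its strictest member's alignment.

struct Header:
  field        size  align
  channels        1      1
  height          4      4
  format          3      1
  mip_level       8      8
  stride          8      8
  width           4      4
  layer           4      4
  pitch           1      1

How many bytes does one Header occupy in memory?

48 bytes

channels at 0 (size 1, align 1) → ends 1
pad 3 to align 4 for height
height at 4 (size 4, align 4) → ends 8
format at 8 (size 3, align 1) → ends 11
pad 5 to align 8 for mip_level
mip_level at 16 (size 8, align 8) → ends 24
stride at 24 (size 8, align 8) → ends 32
width at 32 (size 4, align 4) → ends 36
layer at 36 (size 4, align 4) → ends 40
pitch at 40 (size 1, align 1) → ends 41
tail pad 7 to reach multiple of 8
total 48 bytes, alignment 8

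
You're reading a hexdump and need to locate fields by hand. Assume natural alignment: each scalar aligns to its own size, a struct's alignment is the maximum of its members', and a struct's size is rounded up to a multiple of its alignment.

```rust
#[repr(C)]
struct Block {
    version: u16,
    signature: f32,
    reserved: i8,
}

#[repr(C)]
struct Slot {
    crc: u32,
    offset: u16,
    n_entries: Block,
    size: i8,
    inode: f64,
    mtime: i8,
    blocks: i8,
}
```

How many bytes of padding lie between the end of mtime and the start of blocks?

0

Block: version at 0 (size 2, align 2) → ends 2; pad 2 to align 4 for signature; signature at 4 (size 4, align 4) → ends 8; reserved at 8 (size 1, align 1) → ends 9; tail pad 3 to reach multiple of 4; total 12 bytes, alignment 4
crc at 0 (size 4, align 4) → ends 4
offset at 4 (size 2, align 2) → ends 6
pad 2 to align 4 for n_entries
n_entries at 8 (size 12, align 4) → ends 20
size at 20 (size 1, align 1) → ends 21
pad 3 to align 8 for inode
inode at 24 (size 8, align 8) → ends 32
mtime at 32 (size 1, align 1) → ends 33
blocks at 33 (size 1, align 1) → ends 34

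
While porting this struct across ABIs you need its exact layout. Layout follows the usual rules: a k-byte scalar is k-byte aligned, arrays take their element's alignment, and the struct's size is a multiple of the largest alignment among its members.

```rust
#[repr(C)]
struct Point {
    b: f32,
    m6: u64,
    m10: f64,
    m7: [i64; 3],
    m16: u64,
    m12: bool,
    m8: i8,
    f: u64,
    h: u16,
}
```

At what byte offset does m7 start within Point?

b at 0 (size 4, align 4) → ends 4
pad 4 to align 8 for m6
m6 at 8 (size 8, align 8) → ends 16
m10 at 16 (size 8, align 8) → ends 24
m7 at 24 (size 24, align 8) → ends 48

24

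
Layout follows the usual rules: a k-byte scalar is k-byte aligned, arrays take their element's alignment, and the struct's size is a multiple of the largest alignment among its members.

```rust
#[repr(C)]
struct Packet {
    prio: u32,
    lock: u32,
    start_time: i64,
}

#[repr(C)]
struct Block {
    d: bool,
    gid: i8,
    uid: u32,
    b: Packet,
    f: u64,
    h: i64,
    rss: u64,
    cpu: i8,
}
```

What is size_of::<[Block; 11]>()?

Packet: prio at 0 (size 4, align 4) → ends 4; lock at 4 (size 4, align 4) → ends 8; start_time at 8 (size 8, align 8) → ends 16; total 16 bytes, alignment 8
d at 0 (size 1, align 1) → ends 1
gid at 1 (size 1, align 1) → ends 2
pad 2 to align 4 for uid
uid at 4 (size 4, align 4) → ends 8
b at 8 (size 16, align 8) → ends 24
f at 24 (size 8, align 8) → ends 32
h at 32 (size 8, align 8) → ends 40
rss at 40 (size 8, align 8) → ends 48
cpu at 48 (size 1, align 1) → ends 49
tail pad 7 to reach multiple of 8
total 56 bytes, alignment 8
array of 11: 11 × 56 = 616

616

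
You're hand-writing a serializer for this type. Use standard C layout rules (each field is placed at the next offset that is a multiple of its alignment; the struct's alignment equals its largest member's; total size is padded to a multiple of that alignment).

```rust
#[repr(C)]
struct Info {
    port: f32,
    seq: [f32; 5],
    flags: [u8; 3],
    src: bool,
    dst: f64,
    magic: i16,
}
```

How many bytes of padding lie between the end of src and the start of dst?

0..4  port  (4B, 4-aligned)
4..24  seq  (20B, 4-aligned)
24..27  flags  (3B, 1-aligned)
27..28  src  (1B, 1-aligned)
28..32  -- padding (4B)
32..40  dst  (8B, 8-aligned)

4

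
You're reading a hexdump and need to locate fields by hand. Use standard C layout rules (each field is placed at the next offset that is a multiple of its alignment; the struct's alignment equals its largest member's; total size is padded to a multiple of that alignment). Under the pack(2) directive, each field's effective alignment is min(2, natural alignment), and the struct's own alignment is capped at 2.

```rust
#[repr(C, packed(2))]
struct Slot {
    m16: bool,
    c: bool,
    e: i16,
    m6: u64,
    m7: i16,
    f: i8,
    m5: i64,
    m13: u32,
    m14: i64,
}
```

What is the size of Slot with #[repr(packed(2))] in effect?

36

0..1  m16  (1B, 1-aligned)
1..2  c  (1B, 1-aligned)
2..4  e  (2B, 2-aligned)
4..12  m6  (8B, 2-aligned)
12..14  m7  (2B, 2-aligned)
14..15  f  (1B, 1-aligned)
15..16  -- padding (1B)
16..24  m5  (8B, 2-aligned)
24..28  m13  (4B, 2-aligned)
28..36  m14  (8B, 2-aligned)
sizeof = 36, alignof = 2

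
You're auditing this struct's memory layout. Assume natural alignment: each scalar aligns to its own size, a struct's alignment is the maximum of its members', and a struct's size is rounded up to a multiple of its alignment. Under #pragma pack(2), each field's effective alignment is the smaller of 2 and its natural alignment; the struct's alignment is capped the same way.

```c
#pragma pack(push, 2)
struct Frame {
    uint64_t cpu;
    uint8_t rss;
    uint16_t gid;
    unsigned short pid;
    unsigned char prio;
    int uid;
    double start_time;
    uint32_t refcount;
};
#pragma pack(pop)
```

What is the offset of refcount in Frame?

cpu at 0 (size 8, align 2) → ends 8
rss at 8 (size 1, align 1) → ends 9
pad 1 to align 2 for gid
gid at 10 (size 2, align 2) → ends 12
pid at 12 (size 2, align 2) → ends 14
prio at 14 (size 1, align 1) → ends 15
pad 1 to align 2 for uid
uid at 16 (size 4, align 2) → ends 20
start_time at 20 (size 8, align 2) → ends 28
refcount at 28 (size 4, align 2) → ends 32

28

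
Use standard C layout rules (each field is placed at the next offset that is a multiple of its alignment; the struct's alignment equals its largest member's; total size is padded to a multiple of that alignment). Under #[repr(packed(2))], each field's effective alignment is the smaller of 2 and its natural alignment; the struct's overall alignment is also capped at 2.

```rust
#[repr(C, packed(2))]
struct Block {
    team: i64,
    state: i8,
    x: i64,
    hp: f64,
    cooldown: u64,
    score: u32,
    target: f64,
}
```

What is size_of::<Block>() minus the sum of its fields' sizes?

@0: team [8B, align 2] → 8
@8: state [1B, align 1] → 9
+1 pad (align 2)
@10: x [8B, align 2] → 18
@18: hp [8B, align 2] → 26
@26: cooldown [8B, align 2] → 34
@34: score [4B, align 2] → 38
@38: target [8B, align 2] → 46
size 46, align 2
data bytes 45, size 46 → padding 1

1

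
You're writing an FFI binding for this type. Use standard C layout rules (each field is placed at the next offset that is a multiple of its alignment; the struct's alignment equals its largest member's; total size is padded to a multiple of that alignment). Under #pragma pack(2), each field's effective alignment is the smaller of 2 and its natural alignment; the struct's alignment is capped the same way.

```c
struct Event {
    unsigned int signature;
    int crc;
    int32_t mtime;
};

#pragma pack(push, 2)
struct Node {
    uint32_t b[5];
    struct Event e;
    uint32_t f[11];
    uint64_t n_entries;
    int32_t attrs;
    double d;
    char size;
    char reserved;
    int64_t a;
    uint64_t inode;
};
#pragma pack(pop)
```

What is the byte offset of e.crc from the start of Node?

24

Event: signature at 0 (size 4, align 4) → ends 4; crc at 4 (size 4, align 4) → ends 8; mtime at 8 (size 4, align 4) → ends 12; total 12 bytes, alignment 4
b at 0 (size 20, align 2) → ends 20
e at 20 (size 12, align 2) → ends 32
within Event: crc at 4
20 + 4 = 24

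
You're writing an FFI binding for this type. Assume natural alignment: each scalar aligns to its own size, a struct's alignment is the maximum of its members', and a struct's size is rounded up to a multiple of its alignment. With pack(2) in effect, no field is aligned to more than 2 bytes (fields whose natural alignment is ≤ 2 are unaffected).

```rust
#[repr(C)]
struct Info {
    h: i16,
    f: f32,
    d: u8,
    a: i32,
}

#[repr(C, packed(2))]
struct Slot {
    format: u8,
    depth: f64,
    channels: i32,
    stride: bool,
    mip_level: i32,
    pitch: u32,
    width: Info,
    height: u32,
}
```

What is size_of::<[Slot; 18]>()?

792

Info: h at 0 (size 2, align 2) → ends 2; pad 2 to align 4 for f; f at 4 (size 4, align 4) → ends 8; d at 8 (size 1, align 1) → ends 9; pad 3 to align 4 for a; a at 12 (size 4, align 4) → ends 16; total 16 bytes, alignment 4
format at 0 (size 1, align 1) → ends 1
pad 1 to align 2 for depth
depth at 2 (size 8, align 2) → ends 10
channels at 10 (size 4, align 2) → ends 14
stride at 14 (size 1, align 1) → ends 15
pad 1 to align 2 for mip_level
mip_level at 16 (size 4, align 2) → ends 20
pitch at 20 (size 4, align 2) → ends 24
width at 24 (size 16, align 2) → ends 40
height at 40 (size 4, align 2) → ends 44
total 44 bytes, alignment 2
array of 18: 18 × 44 = 792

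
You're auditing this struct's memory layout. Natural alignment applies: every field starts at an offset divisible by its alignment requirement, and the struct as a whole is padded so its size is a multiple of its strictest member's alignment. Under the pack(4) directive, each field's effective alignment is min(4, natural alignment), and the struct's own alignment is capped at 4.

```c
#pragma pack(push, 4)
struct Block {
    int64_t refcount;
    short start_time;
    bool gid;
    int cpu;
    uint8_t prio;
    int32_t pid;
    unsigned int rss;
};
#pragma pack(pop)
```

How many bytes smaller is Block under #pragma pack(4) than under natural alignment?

natural layout:
  0..8  refcount  (8B, 8-aligned)
  8..10  start_time  (2B, 2-aligned)
  10..11  gid  (1B, 1-aligned)
  11..12  -- padding (1B)
  12..16  cpu  (4B, 4-aligned)
  16..17  prio  (1B, 1-aligned)
  17..20  -- padding (3B)
  20..24  pid  (4B, 4-aligned)
  24..28  rss  (4B, 4-aligned)
  28..32  -- tail padding (4B)
  sizeof = 32, alignof = 8
packed(4) layout:
  0..8  refcount  (8B, 4-aligned)
  8..10  start_time  (2B, 2-aligned)
  10..11  gid  (1B, 1-aligned)
  11..12  -- padding (1B)
  12..16  cpu  (4B, 4-aligned)
  16..17  prio  (1B, 1-aligned)
  17..20  -- padding (3B)
  20..24  pid  (4B, 4-aligned)
  24..28  rss  (4B, 4-aligned)
  sizeof = 28, alignof = 4
32 − 28 = 4

4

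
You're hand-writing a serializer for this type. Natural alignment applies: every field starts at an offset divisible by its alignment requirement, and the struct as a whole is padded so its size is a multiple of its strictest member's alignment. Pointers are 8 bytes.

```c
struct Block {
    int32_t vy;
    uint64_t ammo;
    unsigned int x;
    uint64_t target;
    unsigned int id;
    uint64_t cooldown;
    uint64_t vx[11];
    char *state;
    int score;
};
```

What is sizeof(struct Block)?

@0: vy [4B, align 4] → 4
+4 pad (align 8)
@8: ammo [8B, align 8] → 16
@16: x [4B, align 4] → 20
+4 pad (align 8)
@24: target [8B, align 8] → 32
@32: id [4B, align 4] → 36
+4 pad (align 8)
@40: cooldown [8B, align 8] → 48
@48: vx [88B, align 8] → 136
@136: state [8B, align 8] → 144
@144: score [4B, align 4] → 148
+4 tail pad (align 8)
size 152, align 8

152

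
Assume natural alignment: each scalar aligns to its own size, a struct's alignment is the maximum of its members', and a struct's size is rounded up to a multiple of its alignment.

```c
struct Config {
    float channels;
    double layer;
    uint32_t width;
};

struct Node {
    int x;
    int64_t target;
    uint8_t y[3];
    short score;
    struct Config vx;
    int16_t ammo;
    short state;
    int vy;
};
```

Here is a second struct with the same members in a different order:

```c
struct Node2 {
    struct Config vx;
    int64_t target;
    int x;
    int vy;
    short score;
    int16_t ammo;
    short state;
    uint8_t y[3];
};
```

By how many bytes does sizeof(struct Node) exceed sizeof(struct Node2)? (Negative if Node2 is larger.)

0

Config: 0..4  channels  (4B, 4-aligned); 4..8  -- padding (4B); 8..16  layer  (8B, 8-aligned); 16..20  width  (4B, 4-aligned); 20..24  -- tail padding (4B); sizeof = 24, alignof = 8
0..4  x  (4B, 4-aligned)
4..8  -- padding (4B)
8..16  target  (8B, 8-aligned)
16..19  y  (3B, 1-aligned)
19..20  -- padding (1B)
20..22  score  (2B, 2-aligned)
22..24  -- padding (2B)
24..48  vx  (24B, 8-aligned)
48..50  ammo  (2B, 2-aligned)
50..52  state  (2B, 2-aligned)
52..56  vy  (4B, 4-aligned)
sizeof = 56, alignof = 8
— Node2 —
0..24  vx  (24B, 8-aligned)
24..32  target  (8B, 8-aligned)
32..36  x  (4B, 4-aligned)
36..40  vy  (4B, 4-aligned)
40..42  score  (2B, 2-aligned)
42..44  ammo  (2B, 2-aligned)
44..46  state  (2B, 2-aligned)
46..49  y  (3B, 1-aligned)
49..56  -- tail padding (7B)
sizeof = 56, alignof = 8
56 − 56 = 0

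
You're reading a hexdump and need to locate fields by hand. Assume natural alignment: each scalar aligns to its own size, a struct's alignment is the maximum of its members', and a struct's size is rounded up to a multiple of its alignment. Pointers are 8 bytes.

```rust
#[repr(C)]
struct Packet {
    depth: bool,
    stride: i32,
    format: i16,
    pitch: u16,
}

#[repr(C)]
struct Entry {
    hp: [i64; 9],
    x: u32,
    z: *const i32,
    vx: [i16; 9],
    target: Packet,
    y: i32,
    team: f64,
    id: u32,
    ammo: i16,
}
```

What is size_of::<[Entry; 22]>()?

3168

Packet: 0..1  depth  (1B, 1-aligned); 1..4  -- padding (3B); 4..8  stride  (4B, 4-aligned); 8..10  format  (2B, 2-aligned); 10..12  pitch  (2B, 2-aligned); sizeof = 12, alignof = 4
0..72  hp  (72B, 8-aligned)
72..76  x  (4B, 4-aligned)
76..80  -- padding (4B)
80..88  z  (8B, 8-aligned)
88..106  vx  (18B, 2-aligned)
106..108  -- padding (2B)
108..120  target  (12B, 4-aligned)
120..124  y  (4B, 4-aligned)
124..128  -- padding (4B)
128..136  team  (8B, 8-aligned)
136..140  id  (4B, 4-aligned)
140..142  ammo  (2B, 2-aligned)
142..144  -- tail padding (2B)
sizeof = 144, alignof = 8
array of 22: 22 × 144 = 3168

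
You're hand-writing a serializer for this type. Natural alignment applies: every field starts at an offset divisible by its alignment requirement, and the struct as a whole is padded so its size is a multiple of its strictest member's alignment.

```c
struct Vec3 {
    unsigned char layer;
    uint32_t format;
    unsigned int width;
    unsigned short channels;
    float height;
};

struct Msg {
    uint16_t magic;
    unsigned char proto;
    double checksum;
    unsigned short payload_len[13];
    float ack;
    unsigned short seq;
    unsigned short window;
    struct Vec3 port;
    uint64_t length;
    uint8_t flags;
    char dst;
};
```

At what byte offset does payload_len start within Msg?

Vec3: layer at 0 (size 1, align 1) → ends 1; pad 3 to align 4 for format; format at 4 (size 4, align 4) → ends 8; width at 8 (size 4, align 4) → ends 12; channels at 12 (size 2, align 2) → ends 14; pad 2 to align 4 for height; height at 16 (size 4, align 4) → ends 20; total 20 bytes, alignment 4
magic at 0 (size 2, align 2) → ends 2
proto at 2 (size 1, align 1) → ends 3
pad 5 to align 8 for checksum
checksum at 8 (size 8, align 8) → ends 16
payload_len at 16 (size 26, align 2) → ends 42

16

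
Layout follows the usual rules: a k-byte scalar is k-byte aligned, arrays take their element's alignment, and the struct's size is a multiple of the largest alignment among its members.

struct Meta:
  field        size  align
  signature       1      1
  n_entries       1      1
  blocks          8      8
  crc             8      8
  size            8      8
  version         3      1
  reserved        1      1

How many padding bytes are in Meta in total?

10

@0: signature [1B, align 1] → 1
@1: n_entries [1B, align 1] → 2
+6 pad (align 8)
@8: blocks [8B, align 8] → 16
@16: crc [8B, align 8] → 24
@24: size [8B, align 8] → 32
@32: version [3B, align 1] → 35
@35: reserved [1B, align 1] → 36
+4 tail pad (align 8)
size 40, align 8
data bytes 30, size 40 → padding 10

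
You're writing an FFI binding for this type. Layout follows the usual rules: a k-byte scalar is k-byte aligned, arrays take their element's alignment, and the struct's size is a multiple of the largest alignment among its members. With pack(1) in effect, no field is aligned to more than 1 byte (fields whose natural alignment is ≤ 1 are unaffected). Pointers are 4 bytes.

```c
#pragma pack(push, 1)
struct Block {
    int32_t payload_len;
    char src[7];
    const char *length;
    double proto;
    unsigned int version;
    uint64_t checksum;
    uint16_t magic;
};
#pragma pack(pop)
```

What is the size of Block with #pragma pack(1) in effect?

@0: payload_len [4B, align 1] → 4
@4: src [7B, align 1] → 11
@11: length [4B, align 1] → 15
@15: proto [8B, align 1] → 23
@23: version [4B, align 1] → 27
@27: checksum [8B, align 1] → 35
@35: magic [2B, align 1] → 37
size 37, align 1

37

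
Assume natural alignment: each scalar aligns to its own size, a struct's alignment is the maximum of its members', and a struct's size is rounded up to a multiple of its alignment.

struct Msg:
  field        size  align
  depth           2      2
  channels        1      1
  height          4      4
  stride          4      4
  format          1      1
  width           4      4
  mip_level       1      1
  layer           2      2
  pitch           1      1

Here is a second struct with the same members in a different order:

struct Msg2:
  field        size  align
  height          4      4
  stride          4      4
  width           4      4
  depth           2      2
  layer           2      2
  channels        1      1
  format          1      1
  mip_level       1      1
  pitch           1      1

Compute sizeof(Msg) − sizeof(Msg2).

0..2  depth  (2B, 2-aligned)
2..3  channels  (1B, 1-aligned)
3..4  -- padding (1B)
4..8  height  (4B, 4-aligned)
8..12  stride  (4B, 4-aligned)
12..13  format  (1B, 1-aligned)
13..16  -- padding (3B)
16..20  width  (4B, 4-aligned)
20..21  mip_level  (1B, 1-aligned)
21..22  -- padding (1B)
22..24  layer  (2B, 2-aligned)
24..25  pitch  (1B, 1-aligned)
25..28  -- tail padding (3B)
sizeof = 28, alignof = 4
— Msg2 —
0..4  height  (4B, 4-aligned)
4..8  stride  (4B, 4-aligned)
8..12  width  (4B, 4-aligned)
12..14  depth  (2B, 2-aligned)
14..16  layer  (2B, 2-aligned)
16..17  channels  (1B, 1-aligned)
17..18  format  (1B, 1-aligned)
18..19  mip_level  (1B, 1-aligned)
19..20  pitch  (1B, 1-aligned)
sizeof = 20, alignof = 4
28 − 20 = 8

8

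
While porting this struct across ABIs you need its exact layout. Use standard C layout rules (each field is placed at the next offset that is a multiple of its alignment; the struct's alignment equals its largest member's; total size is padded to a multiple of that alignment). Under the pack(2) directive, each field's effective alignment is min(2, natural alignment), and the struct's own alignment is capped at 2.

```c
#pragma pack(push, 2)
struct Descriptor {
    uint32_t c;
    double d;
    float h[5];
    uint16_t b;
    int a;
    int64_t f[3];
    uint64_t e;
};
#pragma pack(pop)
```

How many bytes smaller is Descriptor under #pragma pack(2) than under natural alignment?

10

natural layout:
  c at 0 (size 4, align 4) → ends 4
  pad 4 to align 8 for d
  d at 8 (size 8, align 8) → ends 16
  h at 16 (size 20, align 4) → ends 36
  b at 36 (size 2, align 2) → ends 38
  pad 2 to align 4 for a
  a at 40 (size 4, align 4) → ends 44
  pad 4 to align 8 for f
  f at 48 (size 24, align 8) → ends 72
  e at 72 (size 8, align 8) → ends 80
  total 80 bytes, alignment 8
packed(2) layout:
  c at 0 (size 4, align 2) → ends 4
  d at 4 (size 8, align 2) → ends 12
  h at 12 (size 20, align 2) → ends 32
  b at 32 (size 2, align 2) → ends 34
  a at 34 (size 4, align 2) → ends 38
  f at 38 (size 24, align 2) → ends 62
  e at 62 (size 8, align 2) → ends 70
  total 70 bytes, alignment 2
80 − 70 = 10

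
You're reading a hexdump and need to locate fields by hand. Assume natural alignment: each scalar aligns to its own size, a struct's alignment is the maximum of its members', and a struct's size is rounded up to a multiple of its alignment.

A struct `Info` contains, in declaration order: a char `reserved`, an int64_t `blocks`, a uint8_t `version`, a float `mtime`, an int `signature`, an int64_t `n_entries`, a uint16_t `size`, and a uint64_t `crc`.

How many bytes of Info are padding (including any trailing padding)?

reserved at 0 (size 1, align 1) → ends 1
pad 7 to align 8 for blocks
blocks at 8 (size 8, align 8) → ends 16
version at 16 (size 1, align 1) → ends 17
pad 3 to align 4 for mtime
mtime at 20 (size 4, align 4) → ends 24
signature at 24 (size 4, align 4) → ends 28
pad 4 to align 8 for n_entries
n_entries at 32 (size 8, align 8) → ends 40
size at 40 (size 2, align 2) → ends 42
pad 6 to align 8 for crc
crc at 48 (size 8, align 8) → ends 56
total 56 bytes, alignment 8
data bytes 36, size 56 → padding 20

20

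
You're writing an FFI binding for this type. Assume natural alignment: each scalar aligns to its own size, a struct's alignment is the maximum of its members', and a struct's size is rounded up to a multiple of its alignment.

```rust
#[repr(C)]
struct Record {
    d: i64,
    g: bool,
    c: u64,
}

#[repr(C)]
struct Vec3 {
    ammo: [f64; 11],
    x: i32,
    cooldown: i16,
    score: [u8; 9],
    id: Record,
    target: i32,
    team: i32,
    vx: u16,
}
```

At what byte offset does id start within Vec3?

Record: d at 0 (size 8, align 8) → ends 8; g at 8 (size 1, align 1) → ends 9; pad 7 to align 8 for c; c at 16 (size 8, align 8) → ends 24; total 24 bytes, alignment 8
ammo at 0 (size 88, align 8) → ends 88
x at 88 (size 4, align 4) → ends 92
cooldown at 92 (size 2, align 2) → ends 94
score at 94 (size 9, align 1) → ends 103
pad 1 to align 8 for id
id at 104 (size 24, align 8) → ends 128

104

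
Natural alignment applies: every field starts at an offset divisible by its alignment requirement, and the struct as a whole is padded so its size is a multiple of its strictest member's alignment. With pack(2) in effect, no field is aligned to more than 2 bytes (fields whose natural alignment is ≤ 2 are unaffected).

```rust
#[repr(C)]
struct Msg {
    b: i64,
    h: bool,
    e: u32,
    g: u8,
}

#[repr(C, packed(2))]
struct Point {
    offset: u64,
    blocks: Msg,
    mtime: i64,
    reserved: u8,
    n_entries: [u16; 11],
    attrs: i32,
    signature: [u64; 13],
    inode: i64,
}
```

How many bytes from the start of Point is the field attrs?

Msg: @0: b [8B, align 8] → 8; @8: h [1B, align 1] → 9; +3 pad (align 4); @12: e [4B, align 4] → 16; @16: g [1B, align 1] → 17; +7 tail pad (align 8); size 24, align 8
@0: offset [8B, align 2] → 8
@8: blocks [24B, align 2] → 32
@32: mtime [8B, align 2] → 40
@40: reserved [1B, align 1] → 41
+1 pad (align 2)
@42: n_entries [22B, align 2] → 64
@64: attrs [4B, align 2] → 68

64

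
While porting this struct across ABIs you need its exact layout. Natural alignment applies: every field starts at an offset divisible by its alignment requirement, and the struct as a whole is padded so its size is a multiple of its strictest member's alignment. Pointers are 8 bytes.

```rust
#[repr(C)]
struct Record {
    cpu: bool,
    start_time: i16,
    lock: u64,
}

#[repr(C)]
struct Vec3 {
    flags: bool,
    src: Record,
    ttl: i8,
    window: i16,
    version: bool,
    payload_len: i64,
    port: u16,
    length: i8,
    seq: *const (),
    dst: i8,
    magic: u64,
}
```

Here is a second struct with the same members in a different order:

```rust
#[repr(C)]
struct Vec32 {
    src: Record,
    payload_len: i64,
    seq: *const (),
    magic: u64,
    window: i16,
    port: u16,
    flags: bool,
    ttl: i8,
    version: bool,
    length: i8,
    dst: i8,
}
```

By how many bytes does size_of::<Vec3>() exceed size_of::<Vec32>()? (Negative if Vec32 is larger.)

16

Record: cpu at 0 (size 1, align 1) → ends 1; pad 1 to align 2 for start_time; start_time at 2 (size 2, align 2) → ends 4; pad 4 to align 8 for lock; lock at 8 (size 8, align 8) → ends 16; total 16 bytes, alignment 8
flags at 0 (size 1, align 1) → ends 1
pad 7 to align 8 for src
src at 8 (size 16, align 8) → ends 24
ttl at 24 (size 1, align 1) → ends 25
pad 1 to align 2 for window
window at 26 (size 2, align 2) → ends 28
version at 28 (size 1, align 1) → ends 29
pad 3 to align 8 for payload_len
payload_len at 32 (size 8, align 8) → ends 40
port at 40 (size 2, align 2) → ends 42
length at 42 (size 1, align 1) → ends 43
pad 5 to align 8 for seq
seq at 48 (size 8, align 8) → ends 56
dst at 56 (size 1, align 1) → ends 57
pad 7 to align 8 for magic
magic at 64 (size 8, align 8) → ends 72
total 72 bytes, alignment 8
— Vec32 —
src at 0 (size 16, align 8) → ends 16
payload_len at 16 (size 8, align 8) → ends 24
seq at 24 (size 8, align 8) → ends 32
magic at 32 (size 8, align 8) → ends 40
window at 40 (size 2, align 2) → ends 42
port at 42 (size 2, align 2) → ends 44
flags at 44 (size 1, align 1) → ends 45
ttl at 45 (size 1, align 1) → ends 46
version at 46 (size 1, align 1) → ends 47
length at 47 (size 1, align 1) → ends 48
dst at 48 (size 1, align 1) → ends 49
tail pad 7 to reach multiple of 8
total 56 bytes, alignment 8
72 − 56 = 16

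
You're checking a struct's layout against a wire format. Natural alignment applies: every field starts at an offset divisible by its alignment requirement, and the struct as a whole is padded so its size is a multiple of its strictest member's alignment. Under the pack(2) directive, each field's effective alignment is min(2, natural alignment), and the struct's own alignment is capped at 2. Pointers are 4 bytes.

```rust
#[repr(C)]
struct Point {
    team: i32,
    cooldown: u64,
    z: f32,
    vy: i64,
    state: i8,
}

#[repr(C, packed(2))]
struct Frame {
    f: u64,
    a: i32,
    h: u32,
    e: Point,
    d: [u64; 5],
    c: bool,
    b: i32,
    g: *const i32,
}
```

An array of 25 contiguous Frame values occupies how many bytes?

2650

Point: 0..4  team  (4B, 4-aligned); 4..8  -- padding (4B); 8..16  cooldown  (8B, 8-aligned); 16..20  z  (4B, 4-aligned); 20..24  -- padding (4B); 24..32  vy  (8B, 8-aligned); 32..33  state  (1B, 1-aligned); 33..40  -- tail padding (7B); sizeof = 40, alignof = 8
0..8  f  (8B, 2-aligned)
8..12  a  (4B, 2-aligned)
12..16  h  (4B, 2-aligned)
16..56  e  (40B, 2-aligned)
56..96  d  (40B, 2-aligned)
96..97  c  (1B, 1-aligned)
97..98  -- padding (1B)
98..102  b  (4B, 2-aligned)
102..106  g  (4B, 2-aligned)
sizeof = 106, alignof = 2
array of 25: 25 × 106 = 2650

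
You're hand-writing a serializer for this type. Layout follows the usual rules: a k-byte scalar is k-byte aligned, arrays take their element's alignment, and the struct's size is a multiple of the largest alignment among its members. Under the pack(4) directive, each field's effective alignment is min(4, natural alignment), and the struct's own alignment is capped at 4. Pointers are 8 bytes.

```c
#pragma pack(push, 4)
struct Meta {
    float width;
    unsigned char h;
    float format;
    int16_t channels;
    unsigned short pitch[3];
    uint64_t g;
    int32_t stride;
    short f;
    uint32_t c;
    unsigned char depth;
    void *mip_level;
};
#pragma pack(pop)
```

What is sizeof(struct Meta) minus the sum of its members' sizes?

0..4  width  (4B, 4-aligned)
4..5  h  (1B, 1-aligned)
5..8  -- padding (3B)
8..12  format  (4B, 4-aligned)
12..14  channels  (2B, 2-aligned)
14..20  pitch  (6B, 2-aligned)
20..28  g  (8B, 4-aligned)
28..32  stride  (4B, 4-aligned)
32..34  f  (2B, 2-aligned)
34..36  -- padding (2B)
36..40  c  (4B, 4-aligned)
40..41  depth  (1B, 1-aligned)
41..44  -- padding (3B)
44..52  mip_level  (8B, 4-aligned)
sizeof = 52, alignof = 4
data bytes 44, size 52 → padding 8

8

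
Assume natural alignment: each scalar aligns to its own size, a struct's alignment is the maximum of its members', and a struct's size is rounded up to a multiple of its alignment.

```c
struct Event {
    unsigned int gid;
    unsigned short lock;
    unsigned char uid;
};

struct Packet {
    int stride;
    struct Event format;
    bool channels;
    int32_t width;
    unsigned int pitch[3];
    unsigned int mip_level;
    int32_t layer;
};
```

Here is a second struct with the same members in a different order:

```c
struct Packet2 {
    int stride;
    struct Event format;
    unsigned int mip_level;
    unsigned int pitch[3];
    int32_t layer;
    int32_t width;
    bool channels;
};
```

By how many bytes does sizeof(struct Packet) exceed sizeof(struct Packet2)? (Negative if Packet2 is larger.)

Event: gid at 0 (size 4, align 4) → ends 4; lock at 4 (size 2, align 2) → ends 6; uid at 6 (size 1, align 1) → ends 7; tail pad 1 to reach multiple of 4; total 8 bytes, alignment 4
stride at 0 (size 4, align 4) → ends 4
format at 4 (size 8, align 4) → ends 12
channels at 12 (size 1, align 1) → ends 13
pad 3 to align 4 for width
width at 16 (size 4, align 4) → ends 20
pitch at 20 (size 12, align 4) → ends 32
mip_level at 32 (size 4, align 4) → ends 36
layer at 36 (size 4, align 4) → ends 40
total 40 bytes, alignment 4
— Packet2 —
stride at 0 (size 4, align 4) → ends 4
format at 4 (size 8, align 4) → ends 12
mip_level at 12 (size 4, align 4) → ends 16
pitch at 16 (size 12, align 4) → ends 28
layer at 28 (size 4, align 4) → ends 32
width at 32 (size 4, align 4) → ends 36
channels at 36 (size 1, align 1) → ends 37
tail pad 3 to reach multiple of 4
total 40 bytes, alignment 4
40 − 40 = 0

0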